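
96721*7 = 677047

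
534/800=267/400= 0.67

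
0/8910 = 0 = 0.00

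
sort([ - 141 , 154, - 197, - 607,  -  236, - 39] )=[ - 607,- 236,  -  197, - 141, - 39, 154] 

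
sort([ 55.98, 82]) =[ 55.98, 82]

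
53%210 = 53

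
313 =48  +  265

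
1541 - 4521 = - 2980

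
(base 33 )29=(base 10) 75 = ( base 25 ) 30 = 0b1001011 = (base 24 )33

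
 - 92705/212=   -  438 + 151/212 = - 437.29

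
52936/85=52936/85 = 622.78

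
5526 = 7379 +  - 1853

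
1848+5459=7307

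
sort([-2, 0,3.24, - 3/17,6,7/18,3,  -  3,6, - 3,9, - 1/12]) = [-3, - 3,-2,-3/17, - 1/12,0,7/18,3,3.24,6,6,9]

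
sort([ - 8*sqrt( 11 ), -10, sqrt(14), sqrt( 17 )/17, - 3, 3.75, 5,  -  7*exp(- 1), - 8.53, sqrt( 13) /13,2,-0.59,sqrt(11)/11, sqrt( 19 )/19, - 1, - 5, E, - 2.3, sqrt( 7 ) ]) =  [ - 8 * sqrt(11), - 10, - 8.53, - 5, - 3,-7*exp( - 1 ) , - 2.3,  -  1, - 0.59,sqrt ( 19)/19 , sqrt ( 17 )/17, sqrt ( 13) /13, sqrt(11 )/11, 2,sqrt ( 7 ),  E, sqrt( 14 ), 3.75,5] 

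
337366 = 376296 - 38930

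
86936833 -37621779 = 49315054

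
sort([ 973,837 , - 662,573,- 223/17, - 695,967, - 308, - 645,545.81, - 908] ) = [ - 908, - 695, - 662, - 645, - 308, - 223/17,  545.81, 573,837, 967, 973]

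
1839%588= 75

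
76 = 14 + 62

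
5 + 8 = 13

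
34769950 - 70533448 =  - 35763498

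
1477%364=21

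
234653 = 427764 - 193111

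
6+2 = 8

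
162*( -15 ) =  - 2430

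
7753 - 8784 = - 1031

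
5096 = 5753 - 657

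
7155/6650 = 1 + 101/1330= 1.08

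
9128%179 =178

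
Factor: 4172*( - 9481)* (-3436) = 2^4*7^1 * 19^1*149^1*499^1*859^1 = 135910059152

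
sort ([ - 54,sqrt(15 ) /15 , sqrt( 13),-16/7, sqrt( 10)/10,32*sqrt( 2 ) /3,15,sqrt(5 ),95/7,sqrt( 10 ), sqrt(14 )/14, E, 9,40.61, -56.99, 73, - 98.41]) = [ - 98.41, - 56.99, - 54,  -  16/7,sqrt( 15) /15,sqrt ( 14 ) /14, sqrt( 10 ) /10,sqrt( 5 ),E,sqrt( 10) , sqrt( 13),9,95/7,15,32*sqrt( 2)/3,40.61,73] 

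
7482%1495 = 7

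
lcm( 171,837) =15903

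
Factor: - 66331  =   - 113^1*587^1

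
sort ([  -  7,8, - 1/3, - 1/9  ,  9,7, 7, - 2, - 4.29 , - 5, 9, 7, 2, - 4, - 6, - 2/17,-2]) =[-7, - 6, - 5 , - 4.29, -4, - 2,- 2 ,-1/3, - 2/17, - 1/9  ,  2, 7,  7, 7,8,9,  9]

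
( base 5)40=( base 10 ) 20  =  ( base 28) k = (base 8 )24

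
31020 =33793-2773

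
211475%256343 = 211475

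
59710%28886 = 1938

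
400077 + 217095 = 617172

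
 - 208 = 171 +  - 379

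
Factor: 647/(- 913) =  - 11^(-1)*83^(-1)*647^1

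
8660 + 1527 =10187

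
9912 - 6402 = 3510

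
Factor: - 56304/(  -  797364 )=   2^2 * 3^(-2)*17^1 * 107^(- 1) = 68/963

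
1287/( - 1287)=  - 1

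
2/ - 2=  -1/1= - 1.00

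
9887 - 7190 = 2697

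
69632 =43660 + 25972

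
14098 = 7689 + 6409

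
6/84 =1/14=   0.07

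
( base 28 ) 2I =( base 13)59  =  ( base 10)74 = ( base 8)112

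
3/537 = 1/179  =  0.01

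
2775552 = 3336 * 832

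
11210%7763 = 3447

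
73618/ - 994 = - 36809/497 =- 74.06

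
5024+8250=13274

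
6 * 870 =5220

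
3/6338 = 3/6338 = 0.00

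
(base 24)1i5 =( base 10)1013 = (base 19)2F6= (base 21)265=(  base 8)1765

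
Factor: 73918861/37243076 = 2^( - 2)*13^( - 1)*29^(-1)*89^1*24697^( - 1)*830549^1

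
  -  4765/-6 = 4765/6 = 794.17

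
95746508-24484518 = 71261990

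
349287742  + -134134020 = 215153722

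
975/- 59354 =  - 1 + 58379/59354 = - 0.02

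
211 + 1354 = 1565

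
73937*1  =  73937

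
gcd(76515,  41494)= 1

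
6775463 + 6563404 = 13338867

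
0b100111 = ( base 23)1g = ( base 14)2B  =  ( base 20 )1j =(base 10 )39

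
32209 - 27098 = 5111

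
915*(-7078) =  - 6476370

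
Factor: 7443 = 3^2*827^1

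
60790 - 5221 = 55569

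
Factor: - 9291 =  - 3^1*19^1*  163^1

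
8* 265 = 2120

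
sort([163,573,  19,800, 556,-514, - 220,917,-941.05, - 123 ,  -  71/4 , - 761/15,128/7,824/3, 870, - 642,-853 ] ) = [ - 941.05,  -  853,  -  642,-514, - 220,  -  123,  -  761/15, - 71/4,128/7,19, 163,824/3, 556, 573,800, 870,917]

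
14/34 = 7/17 = 0.41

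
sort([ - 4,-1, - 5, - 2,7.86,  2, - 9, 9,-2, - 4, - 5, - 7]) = [ - 9, - 7, - 5, - 5, - 4, - 4,- 2,  -  2, - 1,2, 7.86,9 ] 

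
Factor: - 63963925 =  - 5^2 *109^1*23473^1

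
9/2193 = 3/731 = 0.00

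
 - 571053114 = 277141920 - 848195034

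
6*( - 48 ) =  - 288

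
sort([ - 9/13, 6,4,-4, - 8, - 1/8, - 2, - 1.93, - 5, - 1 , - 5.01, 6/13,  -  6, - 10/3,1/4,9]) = [ - 8, - 6, - 5.01, -5, - 4, - 10/3,-2,-1.93, - 1, - 9/13, - 1/8, 1/4, 6/13, 4, 6, 9 ]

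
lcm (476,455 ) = 30940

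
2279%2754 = 2279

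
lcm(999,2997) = 2997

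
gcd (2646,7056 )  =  882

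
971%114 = 59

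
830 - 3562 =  - 2732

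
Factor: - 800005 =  - 5^1*160001^1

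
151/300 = 151/300 = 0.50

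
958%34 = 6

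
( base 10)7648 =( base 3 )101111021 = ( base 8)16740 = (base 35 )68I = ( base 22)fhe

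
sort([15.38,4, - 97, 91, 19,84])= [ - 97,4,  15.38, 19,84, 91 ] 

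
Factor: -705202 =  - 2^1 * 352601^1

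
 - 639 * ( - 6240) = 3987360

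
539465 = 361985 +177480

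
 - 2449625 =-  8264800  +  5815175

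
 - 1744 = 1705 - 3449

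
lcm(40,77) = 3080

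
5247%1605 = 432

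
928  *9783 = 9078624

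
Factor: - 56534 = -2^1*23^1*1229^1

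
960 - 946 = 14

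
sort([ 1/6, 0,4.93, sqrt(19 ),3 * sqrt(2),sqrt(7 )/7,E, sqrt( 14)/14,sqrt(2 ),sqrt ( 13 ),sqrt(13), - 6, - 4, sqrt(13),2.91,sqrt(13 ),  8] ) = [ - 6  , - 4,0 , 1/6,sqrt(14)/14 , sqrt( 7 )/7,  sqrt( 2) , E,2.91, sqrt ( 13 ),sqrt( 13 )  ,  sqrt(13 ),sqrt( 13),3*sqrt(2), sqrt( 19 ), 4.93,8]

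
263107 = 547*481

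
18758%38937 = 18758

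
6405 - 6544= -139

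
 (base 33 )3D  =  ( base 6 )304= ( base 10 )112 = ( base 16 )70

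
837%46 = 9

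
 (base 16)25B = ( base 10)603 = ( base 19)1CE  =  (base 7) 1521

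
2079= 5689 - 3610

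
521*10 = 5210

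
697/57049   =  697/57049 = 0.01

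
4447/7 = 635+2/7 = 635.29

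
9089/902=10  +  69/902=10.08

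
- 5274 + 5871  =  597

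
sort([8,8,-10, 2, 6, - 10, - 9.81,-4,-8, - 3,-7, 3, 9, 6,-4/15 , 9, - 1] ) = [-10, -10,-9.81, - 8, - 7, - 4,-3, - 1,-4/15,2,3, 6, 6, 8, 8, 9, 9]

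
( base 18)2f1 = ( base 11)766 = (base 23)1GM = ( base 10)919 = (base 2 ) 1110010111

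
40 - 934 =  - 894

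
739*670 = 495130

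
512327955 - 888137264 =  - 375809309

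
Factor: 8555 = 5^1*29^1* 59^1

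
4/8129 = 4/8129= 0.00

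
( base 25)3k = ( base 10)95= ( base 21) 4B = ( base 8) 137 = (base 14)6B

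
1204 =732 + 472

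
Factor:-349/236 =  - 2^ ( - 2)*59^( - 1) * 349^1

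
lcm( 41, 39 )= 1599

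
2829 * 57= 161253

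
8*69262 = 554096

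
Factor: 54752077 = 2137^1*25621^1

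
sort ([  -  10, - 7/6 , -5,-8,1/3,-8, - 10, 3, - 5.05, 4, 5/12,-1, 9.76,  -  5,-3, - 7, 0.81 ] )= [ - 10, - 10 , - 8, - 8 ,  -  7, - 5.05,-5, - 5, - 3, - 7/6, - 1, 1/3, 5/12, 0.81, 3,  4,  9.76]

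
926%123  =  65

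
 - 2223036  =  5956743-8179779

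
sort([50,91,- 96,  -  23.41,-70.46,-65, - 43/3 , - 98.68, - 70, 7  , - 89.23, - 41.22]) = [-98.68,- 96 , - 89.23,-70.46,-70,  -  65,-41.22,-23.41,- 43/3,7  ,  50,91]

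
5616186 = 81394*69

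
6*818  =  4908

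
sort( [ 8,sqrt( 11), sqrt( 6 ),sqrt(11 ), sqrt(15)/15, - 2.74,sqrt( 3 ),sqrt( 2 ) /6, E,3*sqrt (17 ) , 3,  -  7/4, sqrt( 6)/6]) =[ - 2.74 , - 7/4, sqrt( 2) /6,sqrt( 15 ) /15,  sqrt( 6)/6,sqrt(3),sqrt( 6),E,3,sqrt( 11 ),sqrt( 11 ),8, 3*sqrt(17 )] 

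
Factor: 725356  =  2^2 *17^1* 10667^1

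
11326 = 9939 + 1387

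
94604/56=1689 + 5/14 = 1689.36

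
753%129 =108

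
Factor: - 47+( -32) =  - 79^1  =  -  79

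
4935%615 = 15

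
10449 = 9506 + 943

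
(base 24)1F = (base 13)30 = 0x27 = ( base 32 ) 17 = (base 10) 39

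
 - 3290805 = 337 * ( - 9765) 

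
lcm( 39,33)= 429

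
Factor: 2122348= 2^2*17^1 * 23^2*59^1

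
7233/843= 2411/281=8.58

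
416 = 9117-8701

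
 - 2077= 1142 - 3219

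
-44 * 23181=-1019964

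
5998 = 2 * 2999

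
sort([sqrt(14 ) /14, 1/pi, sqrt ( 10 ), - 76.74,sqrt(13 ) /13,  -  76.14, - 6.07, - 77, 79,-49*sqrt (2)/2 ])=[ - 77,-76.74, - 76.14, - 49*sqrt (2)/2, - 6.07,sqrt( 14)/14,sqrt( 13)/13,1/pi,sqrt(10 ), 79] 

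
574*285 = 163590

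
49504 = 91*544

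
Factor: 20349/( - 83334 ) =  - 2^( - 1 ) * 3^1*7^1*43^( - 1 ) = - 21/86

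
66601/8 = 8325 + 1/8 = 8325.12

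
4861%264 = 109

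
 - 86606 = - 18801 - 67805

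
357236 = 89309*4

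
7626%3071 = 1484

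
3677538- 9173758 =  - 5496220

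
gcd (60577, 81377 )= 1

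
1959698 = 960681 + 999017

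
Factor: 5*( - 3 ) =-3^1*5^1 = - 15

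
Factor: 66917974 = 2^1 * 1487^1*  22501^1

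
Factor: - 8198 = - 2^1*4099^1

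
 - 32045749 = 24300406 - 56346155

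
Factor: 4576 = 2^5 * 11^1 * 13^1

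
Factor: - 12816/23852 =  - 2^2*3^2 * 67^( - 1) = -36/67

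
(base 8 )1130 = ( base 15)2a0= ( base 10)600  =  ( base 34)hm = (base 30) K0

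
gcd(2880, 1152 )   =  576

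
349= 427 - 78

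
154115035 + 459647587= 613762622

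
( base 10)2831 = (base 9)3785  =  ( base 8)5417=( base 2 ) 101100001111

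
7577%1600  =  1177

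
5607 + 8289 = 13896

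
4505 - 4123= 382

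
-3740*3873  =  -14485020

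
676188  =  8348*81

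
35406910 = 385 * 91966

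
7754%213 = 86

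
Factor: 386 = 2^1 * 193^1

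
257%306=257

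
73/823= 73/823 = 0.09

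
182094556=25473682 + 156620874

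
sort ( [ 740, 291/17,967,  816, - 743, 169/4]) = [ - 743 , 291/17, 169/4 , 740, 816,967]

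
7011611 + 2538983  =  9550594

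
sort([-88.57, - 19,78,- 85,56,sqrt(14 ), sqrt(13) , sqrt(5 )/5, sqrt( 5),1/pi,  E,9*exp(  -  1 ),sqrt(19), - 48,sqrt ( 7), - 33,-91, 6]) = [ -91, -88.57,  -  85 ,- 48,-33, - 19,1/pi,sqrt( 5 ) /5,sqrt( 5 ), sqrt(7),E,9*exp(  -  1),sqrt( 13),sqrt(14),sqrt( 19),6, 56,78] 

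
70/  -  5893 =-70/5893=- 0.01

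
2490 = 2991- 501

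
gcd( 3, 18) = 3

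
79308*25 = 1982700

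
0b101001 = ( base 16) 29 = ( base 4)221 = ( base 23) 1i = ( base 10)41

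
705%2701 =705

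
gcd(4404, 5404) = 4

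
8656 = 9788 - 1132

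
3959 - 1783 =2176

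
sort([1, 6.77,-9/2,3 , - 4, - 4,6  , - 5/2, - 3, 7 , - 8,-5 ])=[ - 8,- 5, - 9/2, - 4, - 4, - 3, - 5/2,1, 3,6,6.77, 7]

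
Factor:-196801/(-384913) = 11^1*17891^1*384913^(-1)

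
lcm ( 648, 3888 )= 3888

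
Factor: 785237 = 113^1 *6949^1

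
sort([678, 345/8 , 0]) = [0, 345/8,678 ]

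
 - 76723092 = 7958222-84681314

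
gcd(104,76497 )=1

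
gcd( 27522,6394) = 278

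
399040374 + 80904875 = 479945249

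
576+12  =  588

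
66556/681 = 66556/681 =97.73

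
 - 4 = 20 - 24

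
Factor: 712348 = 2^2*7^1*13^1*19^1*  103^1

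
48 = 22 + 26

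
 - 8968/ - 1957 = 472/103 = 4.58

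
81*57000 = 4617000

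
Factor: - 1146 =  - 2^1*3^1*191^1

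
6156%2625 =906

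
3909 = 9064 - 5155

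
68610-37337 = 31273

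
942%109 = 70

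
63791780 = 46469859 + 17321921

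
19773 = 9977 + 9796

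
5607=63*89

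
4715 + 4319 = 9034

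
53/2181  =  53/2181 = 0.02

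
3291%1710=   1581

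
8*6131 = 49048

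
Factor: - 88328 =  - 2^3*61^1*181^1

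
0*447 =0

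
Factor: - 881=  - 881^1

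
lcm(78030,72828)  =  1092420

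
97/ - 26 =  - 97/26 = - 3.73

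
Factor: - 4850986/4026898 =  - 2425493/2013449 = - 7^1*19^( - 1 )*157^1*2207^1*105971^( - 1)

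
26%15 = 11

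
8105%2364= 1013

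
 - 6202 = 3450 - 9652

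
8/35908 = 2/8977 = 0.00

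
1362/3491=1362/3491 = 0.39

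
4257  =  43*99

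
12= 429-417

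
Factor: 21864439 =41^1*197^1 * 2707^1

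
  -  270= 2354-2624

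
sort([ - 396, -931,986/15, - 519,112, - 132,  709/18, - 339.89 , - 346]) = [-931, - 519,- 396, - 346, - 339.89, - 132, 709/18,986/15,112]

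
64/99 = 64/99 = 0.65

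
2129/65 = 2129/65 =32.75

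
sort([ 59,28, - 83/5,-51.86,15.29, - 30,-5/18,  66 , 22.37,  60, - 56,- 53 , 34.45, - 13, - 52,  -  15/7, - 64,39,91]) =[- 64 , - 56, - 53, - 52, - 51.86, - 30, - 83/5 , - 13 ,-15/7, - 5/18 , 15.29 , 22.37,28, 34.45,39, 59 , 60 , 66, 91]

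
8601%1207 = 152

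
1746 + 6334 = 8080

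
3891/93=41 + 26/31 = 41.84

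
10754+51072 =61826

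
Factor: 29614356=2^2*3^3*37^1*7411^1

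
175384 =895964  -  720580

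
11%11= 0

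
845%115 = 40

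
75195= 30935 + 44260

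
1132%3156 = 1132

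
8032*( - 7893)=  - 63396576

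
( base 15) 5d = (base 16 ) 58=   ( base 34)2K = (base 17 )53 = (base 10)88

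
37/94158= 37/94158= 0.00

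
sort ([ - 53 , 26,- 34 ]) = [  -  53  , - 34 , 26]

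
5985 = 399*15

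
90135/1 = 90135 = 90135.00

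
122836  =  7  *17548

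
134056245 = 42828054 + 91228191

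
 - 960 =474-1434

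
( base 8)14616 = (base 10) 6542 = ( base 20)g72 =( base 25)abh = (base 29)7MH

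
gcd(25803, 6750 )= 9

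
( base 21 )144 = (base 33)g1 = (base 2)1000010001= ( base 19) 18g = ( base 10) 529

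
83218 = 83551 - 333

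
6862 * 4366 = 29959492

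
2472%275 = 272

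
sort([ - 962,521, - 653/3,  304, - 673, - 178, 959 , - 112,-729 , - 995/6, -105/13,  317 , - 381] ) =[ - 962, - 729 , - 673, - 381, -653/3, - 178, - 995/6, - 112,-105/13,304 , 317,521, 959]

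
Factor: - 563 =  -563^1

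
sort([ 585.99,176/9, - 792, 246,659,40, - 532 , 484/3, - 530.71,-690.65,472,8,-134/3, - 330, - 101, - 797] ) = [ - 797, - 792 ,  -  690.65, -532, - 530.71, - 330, - 101, - 134/3, 8,176/9, 40,484/3,246,472,585.99,659]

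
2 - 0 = 2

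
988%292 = 112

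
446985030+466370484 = 913355514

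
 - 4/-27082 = 2/13541 = 0.00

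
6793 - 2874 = 3919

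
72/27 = 8/3 = 2.67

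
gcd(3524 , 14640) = 4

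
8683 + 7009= 15692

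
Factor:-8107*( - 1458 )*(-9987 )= - 118046399922 = - 2^1 * 3^7*11^2 * 67^1*3329^1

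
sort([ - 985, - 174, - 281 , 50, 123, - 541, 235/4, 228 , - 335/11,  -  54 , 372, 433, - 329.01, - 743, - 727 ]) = [ - 985, - 743, - 727, - 541, - 329.01, - 281, - 174  , - 54, - 335/11,50,235/4, 123,228,372,433]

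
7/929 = 7/929 = 0.01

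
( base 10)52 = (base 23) 26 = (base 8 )64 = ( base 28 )1O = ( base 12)44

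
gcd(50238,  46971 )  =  9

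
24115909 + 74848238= 98964147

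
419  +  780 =1199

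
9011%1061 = 523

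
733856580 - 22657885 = 711198695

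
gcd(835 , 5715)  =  5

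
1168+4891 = 6059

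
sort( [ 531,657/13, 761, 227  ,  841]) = [657/13,227,531,761,841]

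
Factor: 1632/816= 2^1 = 2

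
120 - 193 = -73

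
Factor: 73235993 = 1039^1*70487^1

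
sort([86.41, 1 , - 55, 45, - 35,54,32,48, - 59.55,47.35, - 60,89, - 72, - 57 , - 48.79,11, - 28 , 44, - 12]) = [  -  72, -60,  -  59.55, - 57, - 55,-48.79  , - 35,-28,  -  12,  1,11,32,44,  45,47.35,48 , 54,86.41,89]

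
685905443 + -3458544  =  682446899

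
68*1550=105400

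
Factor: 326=2^1*163^1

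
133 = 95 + 38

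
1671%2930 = 1671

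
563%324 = 239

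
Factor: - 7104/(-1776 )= 2^2=4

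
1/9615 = 1/9615 = 0.00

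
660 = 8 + 652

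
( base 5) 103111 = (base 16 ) dcb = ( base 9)4753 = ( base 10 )3531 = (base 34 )31T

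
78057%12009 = 6003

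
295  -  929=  - 634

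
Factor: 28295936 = 2^8 * 107^1*1033^1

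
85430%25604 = 8618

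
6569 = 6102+467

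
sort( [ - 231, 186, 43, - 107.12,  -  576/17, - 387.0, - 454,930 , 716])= [ - 454, - 387.0, - 231,  -  107.12,  -  576/17,43, 186,716, 930 ] 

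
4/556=1/139= 0.01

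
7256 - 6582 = 674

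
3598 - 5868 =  - 2270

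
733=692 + 41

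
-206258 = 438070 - 644328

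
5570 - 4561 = 1009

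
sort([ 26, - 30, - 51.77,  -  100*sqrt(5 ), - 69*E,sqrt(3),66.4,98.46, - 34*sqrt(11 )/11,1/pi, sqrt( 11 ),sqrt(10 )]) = [ - 100*sqrt (5 ) , - 69*  E, - 51.77,-30 , - 34*sqrt(11) /11, 1/pi,sqrt( 3), sqrt( 10), sqrt(11 ), 26, 66.4,98.46]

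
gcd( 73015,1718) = 859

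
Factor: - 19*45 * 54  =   - 2^1*3^5*5^1*19^1 = - 46170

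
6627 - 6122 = 505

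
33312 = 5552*6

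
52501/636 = 82+349/636=82.55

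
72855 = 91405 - 18550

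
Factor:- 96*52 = -4992 = - 2^7*3^1*13^1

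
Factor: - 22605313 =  - 22605313^1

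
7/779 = 7/779 = 0.01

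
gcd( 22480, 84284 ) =4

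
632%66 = 38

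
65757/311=211 + 136/311=211.44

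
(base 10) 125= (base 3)11122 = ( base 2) 1111101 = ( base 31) 41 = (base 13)98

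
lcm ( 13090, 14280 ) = 157080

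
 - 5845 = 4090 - 9935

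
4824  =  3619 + 1205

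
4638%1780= 1078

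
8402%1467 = 1067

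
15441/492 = 5147/164 = 31.38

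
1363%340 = 3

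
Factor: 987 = 3^1*7^1*47^1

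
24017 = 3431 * 7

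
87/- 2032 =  - 1 + 1945/2032 = - 0.04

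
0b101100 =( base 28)1g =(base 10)44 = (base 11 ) 40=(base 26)1i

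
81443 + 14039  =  95482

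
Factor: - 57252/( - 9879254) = 28626/4939627=   2^1 * 3^1*7^( - 1)*11^( - 1)*13^1*367^1*64151^( - 1) 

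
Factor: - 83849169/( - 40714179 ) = 11^( - 1)*1233763^(-1)*27949723^1 = 27949723/13571393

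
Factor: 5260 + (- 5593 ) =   -  3^2 * 37^1 = - 333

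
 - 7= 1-8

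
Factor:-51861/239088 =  - 59/272 = - 2^( - 4)*17^( - 1)*59^1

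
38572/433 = 38572/433 = 89.08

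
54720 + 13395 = 68115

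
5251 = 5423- 172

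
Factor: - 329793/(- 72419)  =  633/139= 3^1 * 139^(  -  1) * 211^1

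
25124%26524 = 25124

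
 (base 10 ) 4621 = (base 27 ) 694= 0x120D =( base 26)6lj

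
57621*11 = 633831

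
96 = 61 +35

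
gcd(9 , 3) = 3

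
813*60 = 48780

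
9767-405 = 9362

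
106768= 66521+40247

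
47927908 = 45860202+2067706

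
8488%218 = 204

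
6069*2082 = 12635658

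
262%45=37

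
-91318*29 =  - 2648222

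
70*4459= 312130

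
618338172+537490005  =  1155828177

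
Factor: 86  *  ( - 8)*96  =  - 2^9*3^1*43^1 = - 66048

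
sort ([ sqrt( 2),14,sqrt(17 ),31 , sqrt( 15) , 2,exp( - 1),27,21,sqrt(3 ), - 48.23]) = [ - 48.23,exp( - 1),sqrt ( 2), sqrt(3),2, sqrt( 15 ),sqrt(17),14, 21,  27,31 ]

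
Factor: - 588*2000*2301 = - 2705976000 = - 2^6*3^2*5^3*7^2*13^1*59^1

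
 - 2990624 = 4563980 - 7554604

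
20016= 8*2502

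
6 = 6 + 0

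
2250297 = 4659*483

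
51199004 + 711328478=762527482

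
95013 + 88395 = 183408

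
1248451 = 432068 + 816383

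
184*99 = 18216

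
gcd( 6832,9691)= 1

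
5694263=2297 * 2479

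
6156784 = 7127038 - 970254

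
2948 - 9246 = -6298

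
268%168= 100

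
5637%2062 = 1513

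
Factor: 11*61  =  11^1*61^1 = 671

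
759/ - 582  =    -  2 + 135/194 =- 1.30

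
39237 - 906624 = - 867387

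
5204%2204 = 796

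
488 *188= 91744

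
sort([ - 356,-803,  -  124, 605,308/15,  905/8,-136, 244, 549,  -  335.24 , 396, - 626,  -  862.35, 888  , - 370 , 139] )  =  [ - 862.35,  -  803, - 626, - 370,-356,-335.24, - 136,- 124,308/15, 905/8,139,244,396,549, 605, 888]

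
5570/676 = 2785/338 = 8.24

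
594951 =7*84993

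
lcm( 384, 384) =384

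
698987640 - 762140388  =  -63152748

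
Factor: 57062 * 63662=3632681044 = 2^2*103^1*139^1*229^1*277^1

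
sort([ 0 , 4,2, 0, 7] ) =[ 0,0,2, 4,7] 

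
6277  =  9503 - 3226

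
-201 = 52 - 253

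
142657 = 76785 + 65872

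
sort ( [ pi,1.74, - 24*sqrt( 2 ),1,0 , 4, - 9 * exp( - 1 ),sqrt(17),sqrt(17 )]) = [  -  24 * sqrt( 2), - 9*exp ( - 1 ),0, 1, 1.74 , pi, 4,sqrt( 17 )  ,  sqrt( 17)] 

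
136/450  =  68/225 = 0.30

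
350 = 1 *350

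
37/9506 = 37/9506 = 0.00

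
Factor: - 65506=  - 2^1 *7^1*4679^1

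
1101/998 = 1 + 103/998 = 1.10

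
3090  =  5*618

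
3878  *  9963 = 38636514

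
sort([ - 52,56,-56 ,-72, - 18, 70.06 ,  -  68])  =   [ -72, - 68, - 56, - 52 , - 18,  56 , 70.06] 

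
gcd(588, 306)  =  6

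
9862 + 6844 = 16706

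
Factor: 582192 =2^4*3^2*13^1*311^1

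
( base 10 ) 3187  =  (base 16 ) c73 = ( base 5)100222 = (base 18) 9F1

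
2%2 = 0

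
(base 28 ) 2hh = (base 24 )3DL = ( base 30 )28L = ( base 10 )2061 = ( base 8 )4015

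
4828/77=62 + 54/77 = 62.70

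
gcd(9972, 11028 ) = 12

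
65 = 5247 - 5182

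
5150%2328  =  494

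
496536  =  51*9736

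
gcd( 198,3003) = 33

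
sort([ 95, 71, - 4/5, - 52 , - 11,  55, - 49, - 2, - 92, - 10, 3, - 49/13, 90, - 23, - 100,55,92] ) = [ - 100,  -  92, - 52,- 49, - 23, - 11, - 10,  -  49/13, - 2,-4/5, 3,  55  ,  55, 71 , 90,92,95]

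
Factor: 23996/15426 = 14/9 =2^1*3^(-2 )*7^1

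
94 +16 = 110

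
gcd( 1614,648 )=6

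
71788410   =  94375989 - 22587579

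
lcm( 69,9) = 207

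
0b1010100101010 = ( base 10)5418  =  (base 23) a5d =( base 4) 1110222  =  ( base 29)6co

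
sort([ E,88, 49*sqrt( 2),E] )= [ E,E,49*sqrt(2), 88] 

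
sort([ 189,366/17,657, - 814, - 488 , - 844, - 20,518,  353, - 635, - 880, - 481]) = [ - 880, - 844, - 814 , - 635,- 488 , - 481, - 20, 366/17, 189,  353,518,657 ]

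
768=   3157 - 2389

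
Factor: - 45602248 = -2^3*1429^1*3989^1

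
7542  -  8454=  - 912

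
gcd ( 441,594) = 9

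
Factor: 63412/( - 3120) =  - 2^(-2 ) * 3^(-1)*5^( - 1)*13^(-1 )*83^1*191^1=-15853/780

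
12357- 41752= - 29395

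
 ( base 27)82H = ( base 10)5903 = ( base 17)1374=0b1011100001111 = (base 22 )C47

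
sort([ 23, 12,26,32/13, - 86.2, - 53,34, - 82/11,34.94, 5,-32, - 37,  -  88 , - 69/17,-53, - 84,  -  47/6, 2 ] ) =[ - 88,-86.2, - 84, - 53, -53, - 37, - 32, - 47/6,-82/11,-69/17, 2,  32/13, 5, 12,23, 26, 34, 34.94 ]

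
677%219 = 20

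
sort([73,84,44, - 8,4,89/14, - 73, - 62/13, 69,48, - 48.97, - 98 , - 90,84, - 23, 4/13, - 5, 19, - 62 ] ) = [- 98,-90, - 73, - 62, - 48.97,-23, -8, - 5, - 62/13,4/13, 4,89/14,19, 44,48,69,73,  84, 84]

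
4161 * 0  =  0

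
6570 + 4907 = 11477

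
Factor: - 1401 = -3^1  *  467^1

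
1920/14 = 960/7 = 137.14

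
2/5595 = 2/5595= 0.00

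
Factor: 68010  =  2^1*3^1*5^1*2267^1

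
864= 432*2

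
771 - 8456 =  - 7685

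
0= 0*355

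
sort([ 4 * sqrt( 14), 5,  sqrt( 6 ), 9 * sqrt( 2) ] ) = [ sqrt( 6 ), 5, 9*sqrt(2 ), 4 * sqrt( 14 ) ]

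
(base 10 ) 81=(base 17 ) 4D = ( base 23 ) 3c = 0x51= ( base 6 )213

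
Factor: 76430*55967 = 2^1*5^1*7643^1*55967^1 = 4277557810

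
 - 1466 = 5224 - 6690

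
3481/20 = 3481/20=174.05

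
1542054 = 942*1637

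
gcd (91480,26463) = 1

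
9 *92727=834543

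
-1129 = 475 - 1604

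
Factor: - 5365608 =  - 2^3*3^1*17^1 * 13151^1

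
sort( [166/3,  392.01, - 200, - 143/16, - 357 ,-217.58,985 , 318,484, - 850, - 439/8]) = [ - 850,  -  357,-217.58,-200, - 439/8,-143/16,166/3, 318,392.01,  484,985]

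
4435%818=345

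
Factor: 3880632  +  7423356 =11303988 = 2^2 * 3^1 * 941999^1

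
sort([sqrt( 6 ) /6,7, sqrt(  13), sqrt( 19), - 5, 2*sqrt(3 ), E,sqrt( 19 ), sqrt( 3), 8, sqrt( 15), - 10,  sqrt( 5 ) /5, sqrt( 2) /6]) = [ - 10,- 5, sqrt( 2)/6,sqrt(6 ) /6, sqrt(5 ) /5, sqrt( 3 ),E , 2 * sqrt(3 ),  sqrt( 13), sqrt( 15), sqrt(19 ), sqrt( 19 ), 7,8]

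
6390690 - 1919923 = 4470767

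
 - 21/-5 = 21/5 = 4.20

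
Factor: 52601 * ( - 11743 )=-23^1 * 2287^1*11743^1 = - 617693543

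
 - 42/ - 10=21/5  =  4.20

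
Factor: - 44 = - 2^2*11^1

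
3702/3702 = 1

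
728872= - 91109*( - 8 )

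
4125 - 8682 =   -  4557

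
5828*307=1789196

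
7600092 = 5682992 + 1917100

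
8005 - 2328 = 5677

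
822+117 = 939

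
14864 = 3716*4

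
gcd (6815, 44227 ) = 47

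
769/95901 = 769/95901 =0.01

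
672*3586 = 2409792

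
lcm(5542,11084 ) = 11084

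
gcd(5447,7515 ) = 1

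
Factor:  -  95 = - 5^1*19^1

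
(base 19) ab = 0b11001001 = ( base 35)5Q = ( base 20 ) A1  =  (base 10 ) 201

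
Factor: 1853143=1201^1*1543^1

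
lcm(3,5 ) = 15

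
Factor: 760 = 2^3*5^1*19^1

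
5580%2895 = 2685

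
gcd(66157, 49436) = 727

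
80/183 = 80/183 = 0.44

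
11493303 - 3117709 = 8375594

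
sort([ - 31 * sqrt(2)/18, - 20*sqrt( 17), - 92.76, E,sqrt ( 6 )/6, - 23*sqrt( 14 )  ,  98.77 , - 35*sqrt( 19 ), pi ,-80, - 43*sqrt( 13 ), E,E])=[ - 43*sqrt (13), - 35 * sqrt(19), - 92.76, - 23 *sqrt(14), - 20*sqrt(17), - 80, - 31*sqrt(2)/18, sqrt( 6 ) /6,E  ,  E,E, pi, 98.77 ]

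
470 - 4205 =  - 3735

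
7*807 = 5649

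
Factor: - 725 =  - 5^2*29^1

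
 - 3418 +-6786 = -10204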